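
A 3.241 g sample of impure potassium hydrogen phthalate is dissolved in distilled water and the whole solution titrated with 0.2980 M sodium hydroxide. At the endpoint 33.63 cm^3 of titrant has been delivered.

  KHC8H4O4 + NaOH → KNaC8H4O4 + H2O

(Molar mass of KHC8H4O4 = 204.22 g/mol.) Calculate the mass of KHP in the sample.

2.047 g

n(NaOH) = 0.03363 L × 0.2980 mol/L = 0.01002 mol
n(KHC8H4O4) = 0.01002 mol (1:1 ratio)
mass of KHC8H4O4 = 0.01002 × 204.22 g/mol = 2.047 g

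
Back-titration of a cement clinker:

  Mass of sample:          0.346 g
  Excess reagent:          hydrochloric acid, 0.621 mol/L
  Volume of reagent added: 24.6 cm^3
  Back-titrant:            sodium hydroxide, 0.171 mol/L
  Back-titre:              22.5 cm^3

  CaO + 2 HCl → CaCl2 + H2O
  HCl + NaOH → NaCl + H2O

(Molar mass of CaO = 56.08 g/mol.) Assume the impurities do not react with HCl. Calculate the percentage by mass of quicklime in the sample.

92.6 %

n(HCl) added = 0.0246 × 0.621 = 0.0153 mol
n(NaOH) used in back-titration = 0.0225 × 0.171 = 3.85 × 10^-3 mol
n(HCl) left over = 3.85 × 10^-3 mol (1:1 ratio)
n(HCl) consumed by analyte = 0.0153 − 3.85 × 10^-3 = 0.0114 mol
From the 1:2 ratio, n(CaO) = 1/2 × 0.0114 = 5.71 × 10^-3 mol
mass of CaO = 5.71 × 10^-3 × 56.08 = 0.320 g
% CaO = 0.320 / 0.346 × 100 = 92.6 %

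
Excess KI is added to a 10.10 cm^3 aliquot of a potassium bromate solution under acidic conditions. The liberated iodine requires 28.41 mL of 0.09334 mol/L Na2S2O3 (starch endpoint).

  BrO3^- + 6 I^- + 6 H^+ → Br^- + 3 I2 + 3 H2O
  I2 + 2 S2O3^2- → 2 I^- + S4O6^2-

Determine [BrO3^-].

n(S2O3^2-) = 0.02841 × 0.09334 = 2.652 × 10^-3 mol
n(I2) = n(S2O3^2-)/2 = 1.326 × 10^-3 mol
From the 1:3 ratio, n(BrO3^-) in the aliquot = 1/3 × 1.326 × 10^-3 = 4.420 × 10^-4 mol
[BrO3^-] = 4.420 × 10^-4 / 0.01010 = 0.04376 mol/L

0.04376 mol/L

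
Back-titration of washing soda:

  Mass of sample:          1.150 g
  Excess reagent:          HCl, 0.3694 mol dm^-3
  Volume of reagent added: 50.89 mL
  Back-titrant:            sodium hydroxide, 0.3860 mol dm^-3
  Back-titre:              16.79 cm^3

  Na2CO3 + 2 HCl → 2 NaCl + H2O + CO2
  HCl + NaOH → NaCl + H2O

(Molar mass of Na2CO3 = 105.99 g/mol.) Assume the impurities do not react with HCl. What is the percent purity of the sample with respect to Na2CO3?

n(HCl) added = 0.05089 × 0.3694 = 0.01880 mol
n(NaOH) used in back-titration = 0.01679 × 0.3860 = 6.481 × 10^-3 mol
n(HCl) left over = 6.481 × 10^-3 mol (1:1 ratio)
n(HCl) consumed by analyte = 0.01880 − 6.481 × 10^-3 = 0.01232 mol
From the 1:2 ratio, n(Na2CO3) = 1/2 × 0.01232 = 6.159 × 10^-3 mol
mass of Na2CO3 = 6.159 × 10^-3 × 105.99 = 0.6528 g
% Na2CO3 = 0.6528 / 1.150 × 100 = 56.76 %

56.76 %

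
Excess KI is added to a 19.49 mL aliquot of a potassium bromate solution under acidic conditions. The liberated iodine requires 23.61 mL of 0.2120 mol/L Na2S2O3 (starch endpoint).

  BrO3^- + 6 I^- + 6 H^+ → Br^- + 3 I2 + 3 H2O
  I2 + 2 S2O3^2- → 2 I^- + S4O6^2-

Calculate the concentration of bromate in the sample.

0.04280 mol/L

n(S2O3^2-) = 0.02361 × 0.2120 = 5.005 × 10^-3 mol
n(I2) = n(S2O3^2-)/2 = 2.503 × 10^-3 mol
From the 1:3 ratio, n(BrO3^-) in the aliquot = 1/3 × 2.503 × 10^-3 = 8.342 × 10^-4 mol
[BrO3^-] = 8.342 × 10^-4 / 0.01949 = 0.04280 mol/L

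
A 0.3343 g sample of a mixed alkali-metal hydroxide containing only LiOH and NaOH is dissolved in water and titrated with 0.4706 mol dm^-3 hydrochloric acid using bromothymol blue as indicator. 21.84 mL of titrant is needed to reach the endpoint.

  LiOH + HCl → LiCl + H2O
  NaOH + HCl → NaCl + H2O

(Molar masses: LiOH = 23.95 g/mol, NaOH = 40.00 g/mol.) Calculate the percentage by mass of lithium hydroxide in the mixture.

34.29 %

n(HCl) = 0.02184 × 0.4706 = 0.01028 mol
Let x = n(LiOH), y = n(NaOH).
Titrant: 1x + 1y = 0.01028;  mass: 23.95x + 40.00y = 0.3343
Solving, x = 4.786 × 10^-3 mol, y = 5.492 × 10^-3 mol
mass of LiOH = 4.786 × 10^-3 × 23.95 = 0.1146 g
% LiOH = 0.1146 / 0.3343 × 100 = 34.29 %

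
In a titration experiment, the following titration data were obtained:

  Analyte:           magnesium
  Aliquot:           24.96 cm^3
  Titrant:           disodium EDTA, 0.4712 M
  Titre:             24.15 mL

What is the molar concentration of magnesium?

0.4559 M

Mg^2+ + EDTA^4- → [Mg(EDTA)]^2-
n(EDTA) = 0.02415 L × 0.4712 mol/L = 0.01138 mol
n(Mg2+) = 0.01138 mol (1:1 mole ratio)
[Mg2+] = 0.01138 mol / 0.02496 L = 0.4559 mol/L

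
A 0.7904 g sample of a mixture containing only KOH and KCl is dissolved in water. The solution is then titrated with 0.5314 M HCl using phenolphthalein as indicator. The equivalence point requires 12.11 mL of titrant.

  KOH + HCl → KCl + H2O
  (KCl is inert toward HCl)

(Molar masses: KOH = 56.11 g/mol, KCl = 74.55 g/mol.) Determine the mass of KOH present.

n(HCl) = 0.01211 × 0.5314 = 6.435 × 10^-3 mol
Let x = n(KOH), y = n(KCl).
Titrant: 1x = 6.435 × 10^-3;  mass: 56.11x + 74.55y = 0.7904
Solving, x = 6.435 × 10^-3 mol, y = 5.759 × 10^-3 mol
mass of KOH = 6.435 × 10^-3 × 56.11 = 0.3611 g

0.3611 g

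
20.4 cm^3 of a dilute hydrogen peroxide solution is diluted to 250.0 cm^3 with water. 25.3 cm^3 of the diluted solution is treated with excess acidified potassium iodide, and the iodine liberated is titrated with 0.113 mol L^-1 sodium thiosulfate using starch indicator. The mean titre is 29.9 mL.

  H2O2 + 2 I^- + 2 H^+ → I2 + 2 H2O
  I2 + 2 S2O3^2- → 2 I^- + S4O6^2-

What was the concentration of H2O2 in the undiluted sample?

n(S2O3^2-) = 0.0299 × 0.113 = 3.38 × 10^-3 mol
n(I2) = n(S2O3^2-)/2 = 1.69 × 10^-3 mol
n(H2O2) in the aliquot = 1.69 × 10^-3 mol (1:1 ratio)
[H2O2]_dilute = 1.69 × 10^-3 / 0.0253 = 0.0668 mol/L
[H2O2]_original = 0.0668 × 250.0/20.4 = 0.818 mol/L

0.818 mol/L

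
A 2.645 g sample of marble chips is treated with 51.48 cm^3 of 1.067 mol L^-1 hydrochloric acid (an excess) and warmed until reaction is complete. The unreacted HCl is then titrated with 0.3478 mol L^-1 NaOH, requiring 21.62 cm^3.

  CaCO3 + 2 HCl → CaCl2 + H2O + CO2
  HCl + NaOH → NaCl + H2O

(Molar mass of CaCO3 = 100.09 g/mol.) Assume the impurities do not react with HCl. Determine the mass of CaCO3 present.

n(HCl) added = 0.05148 × 1.067 = 0.05493 mol
n(NaOH) used in back-titration = 0.02162 × 0.3478 = 7.519 × 10^-3 mol
n(HCl) left over = 7.519 × 10^-3 mol (1:1 ratio)
n(HCl) consumed by analyte = 0.05493 − 7.519 × 10^-3 = 0.04741 mol
From the 1:2 ratio, n(CaCO3) = 1/2 × 0.04741 = 0.02370 mol
mass of CaCO3 = 0.02370 × 100.09 = 2.373 g

2.373 g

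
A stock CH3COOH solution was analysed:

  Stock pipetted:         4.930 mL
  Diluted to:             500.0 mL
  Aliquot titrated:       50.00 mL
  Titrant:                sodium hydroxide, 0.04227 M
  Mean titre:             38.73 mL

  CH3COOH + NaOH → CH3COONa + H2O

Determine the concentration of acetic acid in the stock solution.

n(NaOH) = 0.03873 × 0.04227 = 1.637 × 10^-3 mol
n(CH3COOH) in the aliquot = 1.637 × 10^-3 mol (1:1 ratio)
[CH3COOH]_dilute = 1.637 × 10^-3 / 0.05000 = 0.03274 mol/L
Dilution factor = 500.0 / 4.930 = 101.4
[CH3COOH]_stock = 0.03274 × 101.4 = 3.321 mol/L

3.321 M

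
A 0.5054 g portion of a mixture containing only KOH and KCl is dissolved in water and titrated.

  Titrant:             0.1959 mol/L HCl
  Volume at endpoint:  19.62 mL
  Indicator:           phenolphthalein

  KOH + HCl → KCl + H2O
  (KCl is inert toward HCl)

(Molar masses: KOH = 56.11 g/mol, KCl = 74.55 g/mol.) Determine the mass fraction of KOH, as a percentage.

n(HCl) = 0.01962 × 0.1959 = 3.844 × 10^-3 mol
Let x = n(KOH), y = n(KCl).
Titrant: 1x = 3.844 × 10^-3;  mass: 56.11x + 74.55y = 0.5054
Solving, x = 3.844 × 10^-3 mol, y = 3.886 × 10^-3 mol
mass of KOH = 3.844 × 10^-3 × 56.11 = 0.2157 g
% KOH = 0.2157 / 0.5054 × 100 = 42.67 %

42.67 %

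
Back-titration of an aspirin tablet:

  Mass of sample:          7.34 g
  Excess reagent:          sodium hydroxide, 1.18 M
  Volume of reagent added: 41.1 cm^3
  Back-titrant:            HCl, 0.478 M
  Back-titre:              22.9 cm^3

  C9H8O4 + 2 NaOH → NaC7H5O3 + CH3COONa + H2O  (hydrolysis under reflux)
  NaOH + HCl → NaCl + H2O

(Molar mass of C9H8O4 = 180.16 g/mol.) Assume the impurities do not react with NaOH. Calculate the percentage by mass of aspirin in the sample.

46.1 %

n(NaOH) added = 0.0411 × 1.18 = 0.0485 mol
n(HCl) used in back-titration = 0.0229 × 0.478 = 0.0109 mol
n(NaOH) left over = 0.0109 mol (1:1 ratio)
n(NaOH) consumed by analyte = 0.0485 − 0.0109 = 0.0376 mol
From the 1:2 ratio, n(C9H8O4) = 1/2 × 0.0376 = 0.0188 mol
mass of C9H8O4 = 0.0188 × 180.16 = 3.38 g
% C9H8O4 = 3.38 / 7.34 × 100 = 46.1 %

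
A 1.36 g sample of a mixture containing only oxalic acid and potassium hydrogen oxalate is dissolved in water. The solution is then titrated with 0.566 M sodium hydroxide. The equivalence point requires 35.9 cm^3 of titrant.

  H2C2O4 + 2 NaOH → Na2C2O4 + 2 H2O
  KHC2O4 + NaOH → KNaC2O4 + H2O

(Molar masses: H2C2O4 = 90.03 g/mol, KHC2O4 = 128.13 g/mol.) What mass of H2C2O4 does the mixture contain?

0.673 g

n(NaOH) = 0.0359 × 0.566 = 0.0203 mol
Let x = n(H2C2O4), y = n(KHC2O4).
Titrant: 2x + 1y = 0.0203;  mass: 90.03x + 128.13y = 1.36
Solving, x = 7.48 × 10^-3 mol, y = 5.36 × 10^-3 mol
mass of H2C2O4 = 7.48 × 10^-3 × 90.03 = 0.673 g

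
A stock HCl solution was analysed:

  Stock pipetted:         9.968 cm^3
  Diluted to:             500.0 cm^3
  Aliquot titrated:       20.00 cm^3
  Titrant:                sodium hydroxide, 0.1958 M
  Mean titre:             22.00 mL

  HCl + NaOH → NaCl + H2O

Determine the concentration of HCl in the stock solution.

10.80 M

n(NaOH) = 0.02200 × 0.1958 = 4.308 × 10^-3 mol
n(HCl) in the aliquot = 4.308 × 10^-3 mol (1:1 ratio)
[HCl]_dilute = 4.308 × 10^-3 / 0.02000 = 0.2154 mol/L
Dilution factor = 500.0 / 9.968 = 50.16
[HCl]_stock = 0.2154 × 50.16 = 10.80 mol/L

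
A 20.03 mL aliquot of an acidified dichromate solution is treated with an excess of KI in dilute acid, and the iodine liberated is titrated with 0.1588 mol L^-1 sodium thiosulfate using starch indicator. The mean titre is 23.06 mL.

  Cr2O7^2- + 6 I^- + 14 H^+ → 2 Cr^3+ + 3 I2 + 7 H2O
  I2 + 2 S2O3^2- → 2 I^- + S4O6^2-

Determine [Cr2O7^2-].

n(S2O3^2-) = 0.02306 × 0.1588 = 3.662 × 10^-3 mol
n(I2) = n(S2O3^2-)/2 = 1.831 × 10^-3 mol
From the 1:3 ratio, n(Cr2O7^2-) in the aliquot = 1/3 × 1.831 × 10^-3 = 6.103 × 10^-4 mol
[Cr2O7^2-] = 6.103 × 10^-4 / 0.02003 = 0.03047 mol/L

0.03047 mol/L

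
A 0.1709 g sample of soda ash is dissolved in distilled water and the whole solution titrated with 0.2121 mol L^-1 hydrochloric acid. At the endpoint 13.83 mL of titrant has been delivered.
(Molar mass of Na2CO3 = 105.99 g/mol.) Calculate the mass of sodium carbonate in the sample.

0.1555 g

Na2CO3 + 2 HCl → 2 NaCl + H2O + CO2
n(HCl) = 0.01383 L × 0.2121 mol/L = 2.933 × 10^-3 mol
From the 1:2 ratio, n(Na2CO3) = 1/2 × 2.933 × 10^-3 = 1.467 × 10^-3 mol
mass of Na2CO3 = 1.467 × 10^-3 × 105.99 g/mol = 0.1555 g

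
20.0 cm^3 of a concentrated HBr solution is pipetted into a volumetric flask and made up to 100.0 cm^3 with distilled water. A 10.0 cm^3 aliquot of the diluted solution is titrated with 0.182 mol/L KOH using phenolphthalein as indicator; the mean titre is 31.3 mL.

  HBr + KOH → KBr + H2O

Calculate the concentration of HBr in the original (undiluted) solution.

2.85 mol/L

n(KOH) = 0.0313 × 0.182 = 5.70 × 10^-3 mol
n(HBr) in the aliquot = 5.70 × 10^-3 mol (1:1 ratio)
[HBr]_dilute = 5.70 × 10^-3 / 0.0100 = 0.570 mol/L
Dilution factor = 100.0 / 20.0 = 5.000
[HBr]_stock = 0.570 × 5.000 = 2.85 mol/L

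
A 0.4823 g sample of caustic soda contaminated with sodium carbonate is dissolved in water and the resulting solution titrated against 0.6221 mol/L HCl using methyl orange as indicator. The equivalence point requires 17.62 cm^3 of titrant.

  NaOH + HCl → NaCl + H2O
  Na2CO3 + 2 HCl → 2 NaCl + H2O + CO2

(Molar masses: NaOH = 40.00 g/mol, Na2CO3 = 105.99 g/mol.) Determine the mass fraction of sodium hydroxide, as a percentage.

n(HCl) = 0.01762 × 0.6221 = 0.01096 mol
Let x = n(NaOH), y = n(Na2CO3).
Titrant: 1x + 2y = 0.01096;  mass: 40.00x + 105.99y = 0.4823
Solving, x = 7.587 × 10^-3 mol, y = 1.687 × 10^-3 mol
mass of NaOH = 7.587 × 10^-3 × 40.00 = 0.3035 g
% NaOH = 0.3035 / 0.4823 × 100 = 62.93 %

62.93 %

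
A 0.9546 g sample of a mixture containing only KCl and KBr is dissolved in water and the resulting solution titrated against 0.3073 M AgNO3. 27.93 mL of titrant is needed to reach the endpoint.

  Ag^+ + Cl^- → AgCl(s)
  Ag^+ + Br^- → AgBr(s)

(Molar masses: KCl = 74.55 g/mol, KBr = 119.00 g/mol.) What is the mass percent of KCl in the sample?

11.73 %

n(AgNO3) = 0.02793 × 0.3073 = 8.583 × 10^-3 mol
Let x = n(KCl), y = n(KBr).
Titrant: 1x + 1y = 8.583 × 10^-3;  mass: 74.55x + 119.00y = 0.9546
Solving, x = 1.502 × 10^-3 mol, y = 7.081 × 10^-3 mol
mass of KCl = 1.502 × 10^-3 × 74.55 = 0.1120 g
% KCl = 0.1120 / 0.9546 × 100 = 11.73 %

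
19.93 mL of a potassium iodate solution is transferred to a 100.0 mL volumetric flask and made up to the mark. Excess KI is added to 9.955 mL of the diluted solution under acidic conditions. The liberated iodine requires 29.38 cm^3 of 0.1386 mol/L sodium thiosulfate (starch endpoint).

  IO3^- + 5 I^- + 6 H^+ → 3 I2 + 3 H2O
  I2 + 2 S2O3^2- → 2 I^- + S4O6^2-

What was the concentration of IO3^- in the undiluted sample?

0.3421 mol/L

n(S2O3^2-) = 0.02938 × 0.1386 = 4.072 × 10^-3 mol
n(I2) = n(S2O3^2-)/2 = 2.036 × 10^-3 mol
From the 1:3 ratio, n(IO3^-) in the aliquot = 1/3 × 2.036 × 10^-3 = 6.787 × 10^-4 mol
[IO3^-]_dilute = 6.787 × 10^-4 / 0.009955 = 0.06817 mol/L
[IO3^-]_original = 0.06817 × 100.0/19.93 = 0.3421 mol/L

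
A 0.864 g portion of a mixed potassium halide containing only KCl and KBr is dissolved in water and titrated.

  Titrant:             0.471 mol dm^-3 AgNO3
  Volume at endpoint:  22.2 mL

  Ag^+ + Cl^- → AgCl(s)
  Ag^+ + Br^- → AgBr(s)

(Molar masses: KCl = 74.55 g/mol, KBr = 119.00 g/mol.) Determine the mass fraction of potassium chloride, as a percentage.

73.8 %

n(AgNO3) = 0.0222 × 0.471 = 0.0105 mol
Let x = n(KCl), y = n(KBr).
Titrant: 1x + 1y = 0.0105;  mass: 74.55x + 119.00y = 0.864
Solving, x = 8.56 × 10^-3 mol, y = 1.90 × 10^-3 mol
mass of KCl = 8.56 × 10^-3 × 74.55 = 0.638 g
% KCl = 0.638 / 0.864 × 100 = 73.8 %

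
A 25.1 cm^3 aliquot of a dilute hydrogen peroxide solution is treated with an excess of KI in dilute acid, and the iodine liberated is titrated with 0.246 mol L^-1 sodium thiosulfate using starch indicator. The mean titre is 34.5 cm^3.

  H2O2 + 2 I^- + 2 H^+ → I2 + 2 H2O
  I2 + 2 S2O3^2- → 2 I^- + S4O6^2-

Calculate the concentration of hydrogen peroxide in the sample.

n(S2O3^2-) = 0.0345 × 0.246 = 8.49 × 10^-3 mol
n(I2) = n(S2O3^2-)/2 = 4.24 × 10^-3 mol
n(H2O2) in the aliquot = 4.24 × 10^-3 mol (1:1 ratio)
[H2O2] = 4.24 × 10^-3 / 0.0251 = 0.169 mol/L

0.169 mol/L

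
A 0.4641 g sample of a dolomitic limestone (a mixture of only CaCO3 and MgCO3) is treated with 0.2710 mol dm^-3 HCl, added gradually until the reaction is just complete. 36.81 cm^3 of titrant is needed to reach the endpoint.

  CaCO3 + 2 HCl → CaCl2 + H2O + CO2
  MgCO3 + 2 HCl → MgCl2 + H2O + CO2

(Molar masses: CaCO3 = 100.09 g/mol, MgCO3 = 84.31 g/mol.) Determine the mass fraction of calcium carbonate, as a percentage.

n(HCl) = 0.03681 × 0.2710 = 9.976 × 10^-3 mol
Let x = n(CaCO3), y = n(MgCO3).
Titrant: 2x + 2y = 9.976 × 10^-3;  mass: 100.09x + 84.31y = 0.4641
Solving, x = 2.762 × 10^-3 mol, y = 2.226 × 10^-3 mol
mass of CaCO3 = 2.762 × 10^-3 × 100.09 = 0.2764 g
% CaCO3 = 0.2764 / 0.4641 × 100 = 59.56 %

59.56 %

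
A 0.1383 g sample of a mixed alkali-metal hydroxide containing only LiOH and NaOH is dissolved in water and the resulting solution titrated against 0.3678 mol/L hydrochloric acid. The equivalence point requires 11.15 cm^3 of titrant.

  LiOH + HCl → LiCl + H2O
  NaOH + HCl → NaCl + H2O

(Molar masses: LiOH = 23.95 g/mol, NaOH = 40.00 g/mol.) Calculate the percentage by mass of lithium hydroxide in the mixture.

27.77 %

n(HCl) = 0.01115 × 0.3678 = 4.101 × 10^-3 mol
Let x = n(LiOH), y = n(NaOH).
Titrant: 1x + 1y = 4.101 × 10^-3;  mass: 23.95x + 40.00y = 0.1383
Solving, x = 1.604 × 10^-3 mol, y = 2.497 × 10^-3 mol
mass of LiOH = 1.604 × 10^-3 × 23.95 = 0.03841 g
% LiOH = 0.03841 / 0.1383 × 100 = 27.77 %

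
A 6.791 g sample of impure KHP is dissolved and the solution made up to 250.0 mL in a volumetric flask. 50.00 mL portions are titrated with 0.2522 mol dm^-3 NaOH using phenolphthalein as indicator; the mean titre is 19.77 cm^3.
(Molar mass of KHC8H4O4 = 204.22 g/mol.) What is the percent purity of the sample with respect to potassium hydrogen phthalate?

KHC8H4O4 + NaOH → KNaC8H4O4 + H2O
n(NaOH) per titration = 0.01977 × 0.2522 = 4.986 × 10^-3 mol
n(KHC8H4O4) in each aliquot = 4.986 × 10^-3 mol (1:1 ratio)
n(KHC8H4O4) in the whole flask = 4.986 × 10^-3 × 250.0/50.00 = 0.02493 mol
mass of KHC8H4O4 = 0.02493 × 204.22 = 5.091 g
% KHC8H4O4 = 5.091 / 6.791 × 100 = 74.97 %

74.97 %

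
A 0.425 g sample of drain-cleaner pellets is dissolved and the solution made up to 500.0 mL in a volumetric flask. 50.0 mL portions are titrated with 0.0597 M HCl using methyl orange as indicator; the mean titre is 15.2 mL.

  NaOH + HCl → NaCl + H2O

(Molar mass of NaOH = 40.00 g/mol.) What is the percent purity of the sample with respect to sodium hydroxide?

n(HCl) per titration = 0.0152 × 0.0597 = 9.07 × 10^-4 mol
n(NaOH) in each aliquot = 9.07 × 10^-4 mol (1:1 ratio)
n(NaOH) in the whole flask = 9.07 × 10^-4 × 500.0/50.0 = 9.07 × 10^-3 mol
mass of NaOH = 9.07 × 10^-3 × 40.00 = 0.363 g
% NaOH = 0.363 / 0.425 × 100 = 85.4 %

85.4 %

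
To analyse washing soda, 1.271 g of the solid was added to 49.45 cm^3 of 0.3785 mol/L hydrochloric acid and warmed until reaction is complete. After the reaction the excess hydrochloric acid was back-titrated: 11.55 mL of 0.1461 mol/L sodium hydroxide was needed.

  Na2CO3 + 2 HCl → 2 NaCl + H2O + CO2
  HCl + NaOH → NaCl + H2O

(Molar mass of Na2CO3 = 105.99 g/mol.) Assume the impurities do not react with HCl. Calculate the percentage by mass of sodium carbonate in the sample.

71.00 %

n(HCl) added = 0.04945 × 0.3785 = 0.01872 mol
n(NaOH) used in back-titration = 0.01155 × 0.1461 = 1.687 × 10^-3 mol
n(HCl) left over = 1.687 × 10^-3 mol (1:1 ratio)
n(HCl) consumed by analyte = 0.01872 − 1.687 × 10^-3 = 0.01703 mol
From the 1:2 ratio, n(Na2CO3) = 1/2 × 0.01703 = 8.515 × 10^-3 mol
mass of Na2CO3 = 8.515 × 10^-3 × 105.99 = 0.9025 g
% Na2CO3 = 0.9025 / 1.271 × 100 = 71.00 %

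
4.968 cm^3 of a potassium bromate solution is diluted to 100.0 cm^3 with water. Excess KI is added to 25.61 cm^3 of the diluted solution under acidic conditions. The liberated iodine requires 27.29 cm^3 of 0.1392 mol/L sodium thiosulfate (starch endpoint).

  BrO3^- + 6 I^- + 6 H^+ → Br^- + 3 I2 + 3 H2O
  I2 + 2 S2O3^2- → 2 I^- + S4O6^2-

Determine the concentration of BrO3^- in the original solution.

n(S2O3^2-) = 0.02729 × 0.1392 = 3.799 × 10^-3 mol
n(I2) = n(S2O3^2-)/2 = 1.899 × 10^-3 mol
From the 1:3 ratio, n(BrO3^-) in the aliquot = 1/3 × 1.899 × 10^-3 = 6.331 × 10^-4 mol
[BrO3^-]_dilute = 6.331 × 10^-4 / 0.02561 = 0.02472 mol/L
[BrO3^-]_original = 0.02472 × 100.0/4.968 = 0.4976 mol/L

0.4976 mol/L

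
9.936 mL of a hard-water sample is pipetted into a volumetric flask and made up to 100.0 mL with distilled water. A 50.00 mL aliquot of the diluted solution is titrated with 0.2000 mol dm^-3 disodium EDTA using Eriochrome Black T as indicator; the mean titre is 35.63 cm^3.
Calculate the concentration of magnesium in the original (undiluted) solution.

1.434 mol/L

Mg^2+ + EDTA^4- → [Mg(EDTA)]^2-
n(EDTA) = 0.03563 × 0.2000 = 7.126 × 10^-3 mol
n(Mg2+) in the aliquot = 7.126 × 10^-3 mol (1:1 ratio)
[Mg2+]_dilute = 7.126 × 10^-3 / 0.05000 = 0.1425 mol/L
Dilution factor = 100.0 / 9.936 = 10.06
[Mg2+]_stock = 0.1425 × 10.06 = 1.434 mol/L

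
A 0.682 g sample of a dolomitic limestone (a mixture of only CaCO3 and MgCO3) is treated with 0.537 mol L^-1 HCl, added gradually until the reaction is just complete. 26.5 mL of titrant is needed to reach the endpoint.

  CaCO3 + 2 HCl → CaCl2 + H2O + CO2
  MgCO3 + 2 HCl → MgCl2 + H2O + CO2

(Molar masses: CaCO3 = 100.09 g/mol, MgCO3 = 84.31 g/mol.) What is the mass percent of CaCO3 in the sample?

n(HCl) = 0.0265 × 0.537 = 0.0142 mol
Let x = n(CaCO3), y = n(MgCO3).
Titrant: 2x + 2y = 0.0142;  mass: 100.09x + 84.31y = 0.682
Solving, x = 5.20 × 10^-3 mol, y = 1.91 × 10^-3 mol
mass of CaCO3 = 5.20 × 10^-3 × 100.09 = 0.521 g
% CaCO3 = 0.521 / 0.682 × 100 = 76.4 %

76.4 %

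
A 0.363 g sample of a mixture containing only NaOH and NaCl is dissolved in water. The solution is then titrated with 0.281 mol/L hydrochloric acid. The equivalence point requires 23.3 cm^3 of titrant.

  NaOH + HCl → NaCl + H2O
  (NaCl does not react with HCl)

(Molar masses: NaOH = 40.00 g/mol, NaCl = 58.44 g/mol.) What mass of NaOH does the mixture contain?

n(HCl) = 0.0233 × 0.281 = 6.55 × 10^-3 mol
Let x = n(NaOH), y = n(NaCl).
Titrant: 1x = 6.55 × 10^-3;  mass: 40.00x + 58.44y = 0.363
Solving, x = 6.55 × 10^-3 mol, y = 1.73 × 10^-3 mol
mass of NaOH = 6.55 × 10^-3 × 40.00 = 0.262 g

0.262 g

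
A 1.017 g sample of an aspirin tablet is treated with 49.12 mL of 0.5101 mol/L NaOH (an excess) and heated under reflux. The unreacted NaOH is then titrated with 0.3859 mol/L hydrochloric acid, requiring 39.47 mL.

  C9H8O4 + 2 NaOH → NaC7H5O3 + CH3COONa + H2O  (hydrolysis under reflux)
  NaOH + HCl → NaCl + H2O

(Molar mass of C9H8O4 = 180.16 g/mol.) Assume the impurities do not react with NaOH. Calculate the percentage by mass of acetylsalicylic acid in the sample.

87.02 %

n(NaOH) added = 0.04912 × 0.5101 = 0.02506 mol
n(HCl) used in back-titration = 0.03947 × 0.3859 = 0.01523 mol
n(NaOH) left over = 0.01523 mol (1:1 ratio)
n(NaOH) consumed by analyte = 0.02506 − 0.01523 = 9.825 × 10^-3 mol
From the 1:2 ratio, n(C9H8O4) = 1/2 × 9.825 × 10^-3 = 4.912 × 10^-3 mol
mass of C9H8O4 = 4.912 × 10^-3 × 180.16 = 0.8850 g
% C9H8O4 = 0.8850 / 1.017 × 100 = 87.02 %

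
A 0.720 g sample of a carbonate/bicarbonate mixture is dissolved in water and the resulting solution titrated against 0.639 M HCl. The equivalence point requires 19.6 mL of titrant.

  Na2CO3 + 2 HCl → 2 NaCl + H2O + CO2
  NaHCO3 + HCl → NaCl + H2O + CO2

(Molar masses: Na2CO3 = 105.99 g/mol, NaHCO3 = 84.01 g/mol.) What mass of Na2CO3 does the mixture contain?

0.568 g

n(HCl) = 0.0196 × 0.639 = 0.0125 mol
Let x = n(Na2CO3), y = n(NaHCO3).
Titrant: 2x + 1y = 0.0125;  mass: 105.99x + 84.01y = 0.720
Solving, x = 5.36 × 10^-3 mol, y = 1.81 × 10^-3 mol
mass of Na2CO3 = 5.36 × 10^-3 × 105.99 = 0.568 g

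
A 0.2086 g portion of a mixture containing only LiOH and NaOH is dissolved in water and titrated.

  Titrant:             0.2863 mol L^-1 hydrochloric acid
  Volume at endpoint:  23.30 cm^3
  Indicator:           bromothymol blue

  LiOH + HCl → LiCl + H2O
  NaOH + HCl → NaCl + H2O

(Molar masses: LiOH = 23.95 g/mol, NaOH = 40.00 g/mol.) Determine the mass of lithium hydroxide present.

0.08689 g

n(HCl) = 0.02330 × 0.2863 = 6.671 × 10^-3 mol
Let x = n(LiOH), y = n(NaOH).
Titrant: 1x + 1y = 6.671 × 10^-3;  mass: 23.95x + 40.00y = 0.2086
Solving, x = 3.628 × 10^-3 mol, y = 3.043 × 10^-3 mol
mass of LiOH = 3.628 × 10^-3 × 23.95 = 0.08689 g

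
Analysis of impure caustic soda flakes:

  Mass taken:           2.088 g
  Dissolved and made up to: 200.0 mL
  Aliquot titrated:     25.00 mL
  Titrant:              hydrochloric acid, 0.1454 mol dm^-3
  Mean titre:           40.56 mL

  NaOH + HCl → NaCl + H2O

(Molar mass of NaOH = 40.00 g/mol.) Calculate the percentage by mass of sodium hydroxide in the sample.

n(HCl) per titration = 0.04056 × 0.1454 = 5.897 × 10^-3 mol
n(NaOH) in each aliquot = 5.897 × 10^-3 mol (1:1 ratio)
n(NaOH) in the whole flask = 5.897 × 10^-3 × 200.0/25.00 = 0.04718 mol
mass of NaOH = 0.04718 × 40.00 = 1.887 g
% NaOH = 1.887 / 2.088 × 100 = 90.38 %

90.38 %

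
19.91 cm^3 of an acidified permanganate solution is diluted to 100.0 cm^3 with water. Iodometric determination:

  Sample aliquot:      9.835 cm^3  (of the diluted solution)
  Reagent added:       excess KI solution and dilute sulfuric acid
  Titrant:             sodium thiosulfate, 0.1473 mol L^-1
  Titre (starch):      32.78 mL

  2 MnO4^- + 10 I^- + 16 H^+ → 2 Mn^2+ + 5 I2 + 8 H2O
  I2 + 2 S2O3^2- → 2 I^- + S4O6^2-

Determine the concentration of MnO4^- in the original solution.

0.4932 mol/L

n(S2O3^2-) = 0.03278 × 0.1473 = 4.828 × 10^-3 mol
n(I2) = n(S2O3^2-)/2 = 2.414 × 10^-3 mol
From the 2:5 ratio, n(MnO4^-) in the aliquot = 2/5 × 2.414 × 10^-3 = 9.657 × 10^-4 mol
[MnO4^-]_dilute = 9.657 × 10^-4 / 0.009835 = 0.09819 mol/L
[MnO4^-]_original = 0.09819 × 100.0/19.91 = 0.4932 mol/L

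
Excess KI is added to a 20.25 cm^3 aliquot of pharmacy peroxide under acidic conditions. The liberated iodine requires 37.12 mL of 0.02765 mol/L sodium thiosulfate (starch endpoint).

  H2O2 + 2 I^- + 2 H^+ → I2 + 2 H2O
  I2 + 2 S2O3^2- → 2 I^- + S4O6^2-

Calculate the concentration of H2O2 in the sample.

n(S2O3^2-) = 0.03712 × 0.02765 = 1.026 × 10^-3 mol
n(I2) = n(S2O3^2-)/2 = 5.132 × 10^-4 mol
n(H2O2) in the aliquot = 5.132 × 10^-4 mol (1:1 ratio)
[H2O2] = 5.132 × 10^-4 / 0.02025 = 0.02534 mol/L

0.02534 mol/L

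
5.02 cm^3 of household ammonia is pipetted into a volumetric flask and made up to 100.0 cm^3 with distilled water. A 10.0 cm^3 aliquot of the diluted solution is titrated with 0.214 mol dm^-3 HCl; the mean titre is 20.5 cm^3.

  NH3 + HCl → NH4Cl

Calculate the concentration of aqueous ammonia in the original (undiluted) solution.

n(HCl) = 0.0205 × 0.214 = 4.39 × 10^-3 mol
n(NH3) in the aliquot = 4.39 × 10^-3 mol (1:1 ratio)
[NH3]_dilute = 4.39 × 10^-3 / 0.0100 = 0.439 mol/L
Dilution factor = 100.0 / 5.02 = 19.92
[NH3]_stock = 0.439 × 19.92 = 8.74 mol/L

8.74 mol/L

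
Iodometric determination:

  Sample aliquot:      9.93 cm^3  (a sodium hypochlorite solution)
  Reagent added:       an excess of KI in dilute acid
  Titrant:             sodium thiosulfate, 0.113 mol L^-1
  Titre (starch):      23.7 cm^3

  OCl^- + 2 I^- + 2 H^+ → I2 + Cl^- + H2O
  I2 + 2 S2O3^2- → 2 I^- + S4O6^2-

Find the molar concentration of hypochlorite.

n(S2O3^2-) = 0.0237 × 0.113 = 2.68 × 10^-3 mol
n(I2) = n(S2O3^2-)/2 = 1.34 × 10^-3 mol
n(OCl^-) in the aliquot = 1.34 × 10^-3 mol (1:1 ratio)
[OCl^-] = 1.34 × 10^-3 / 0.00993 = 0.135 mol/L

0.135 mol/L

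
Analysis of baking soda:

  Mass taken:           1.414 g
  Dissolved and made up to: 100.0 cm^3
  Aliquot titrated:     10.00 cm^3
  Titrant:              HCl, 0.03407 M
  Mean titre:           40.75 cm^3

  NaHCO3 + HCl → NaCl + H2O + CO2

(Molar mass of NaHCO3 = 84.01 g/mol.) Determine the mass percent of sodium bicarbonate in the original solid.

n(HCl) per titration = 0.04075 × 0.03407 = 1.388 × 10^-3 mol
n(NaHCO3) in each aliquot = 1.388 × 10^-3 mol (1:1 ratio)
n(NaHCO3) in the whole flask = 1.388 × 10^-3 × 100.0/10.00 = 0.01388 mol
mass of NaHCO3 = 0.01388 × 84.01 = 1.166 g
% NaHCO3 = 1.166 / 1.414 × 100 = 82.49 %

82.49 %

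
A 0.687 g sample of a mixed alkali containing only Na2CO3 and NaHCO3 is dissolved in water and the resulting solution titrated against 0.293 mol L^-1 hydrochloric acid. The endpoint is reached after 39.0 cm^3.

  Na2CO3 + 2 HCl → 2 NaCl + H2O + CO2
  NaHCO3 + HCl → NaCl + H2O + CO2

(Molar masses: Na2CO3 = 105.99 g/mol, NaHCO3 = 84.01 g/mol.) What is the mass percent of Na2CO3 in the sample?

n(HCl) = 0.0390 × 0.293 = 0.0114 mol
Let x = n(Na2CO3), y = n(NaHCO3).
Titrant: 2x + 1y = 0.0114;  mass: 105.99x + 84.01y = 0.687
Solving, x = 4.40 × 10^-3 mol, y = 2.63 × 10^-3 mol
mass of Na2CO3 = 4.40 × 10^-3 × 105.99 = 0.466 g
% Na2CO3 = 0.466 / 0.687 × 100 = 67.9 %

67.9 %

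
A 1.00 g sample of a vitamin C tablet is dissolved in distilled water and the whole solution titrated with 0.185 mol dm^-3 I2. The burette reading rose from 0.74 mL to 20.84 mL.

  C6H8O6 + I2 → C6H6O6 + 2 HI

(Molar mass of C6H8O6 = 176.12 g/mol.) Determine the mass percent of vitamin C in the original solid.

n(I2) = 0.0201 L × 0.185 mol/L = 3.72 × 10^-3 mol
n(C6H8O6) = 3.72 × 10^-3 mol (1:1 ratio)
mass of C6H8O6 = 3.72 × 10^-3 × 176.12 g/mol = 0.655 g
% C6H8O6 = 0.655 / 1.00 × 100 = 65.5 %

65.5 %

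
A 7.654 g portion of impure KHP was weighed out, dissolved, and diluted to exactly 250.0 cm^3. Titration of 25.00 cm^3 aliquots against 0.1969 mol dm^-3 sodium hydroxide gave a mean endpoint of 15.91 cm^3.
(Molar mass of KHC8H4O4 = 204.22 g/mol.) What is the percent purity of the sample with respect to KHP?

KHC8H4O4 + NaOH → KNaC8H4O4 + H2O
n(NaOH) per titration = 0.01591 × 0.1969 = 3.133 × 10^-3 mol
n(KHC8H4O4) in each aliquot = 3.133 × 10^-3 mol (1:1 ratio)
n(KHC8H4O4) in the whole flask = 3.133 × 10^-3 × 250.0/25.00 = 0.03133 mol
mass of KHC8H4O4 = 0.03133 × 204.22 = 6.398 g
% KHC8H4O4 = 6.398 / 7.654 × 100 = 83.58 %

83.58 %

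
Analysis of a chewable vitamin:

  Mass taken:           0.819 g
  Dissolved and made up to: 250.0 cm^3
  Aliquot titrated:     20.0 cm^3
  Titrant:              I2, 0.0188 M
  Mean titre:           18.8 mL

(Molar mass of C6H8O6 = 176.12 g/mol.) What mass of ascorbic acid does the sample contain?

0.778 g

C6H8O6 + I2 → C6H6O6 + 2 HI
n(I2) per titration = 0.0188 × 0.0188 = 3.53 × 10^-4 mol
n(C6H8O6) in each aliquot = 3.53 × 10^-4 mol (1:1 ratio)
n(C6H8O6) in the whole flask = 3.53 × 10^-4 × 250.0/20.0 = 4.42 × 10^-3 mol
mass of C6H8O6 = 4.42 × 10^-3 × 176.12 = 0.778 g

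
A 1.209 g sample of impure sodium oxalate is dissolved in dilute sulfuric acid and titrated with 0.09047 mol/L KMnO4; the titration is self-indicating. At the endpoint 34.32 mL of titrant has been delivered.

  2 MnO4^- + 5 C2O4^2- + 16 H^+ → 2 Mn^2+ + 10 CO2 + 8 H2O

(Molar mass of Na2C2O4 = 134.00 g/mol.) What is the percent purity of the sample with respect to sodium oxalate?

86.03 %

n(KMnO4) = 0.03432 L × 0.09047 mol/L = 3.105 × 10^-3 mol
From the 5:2 ratio, n(Na2C2O4) = 5/2 × 3.105 × 10^-3 = 7.762 × 10^-3 mol
mass of Na2C2O4 = 7.762 × 10^-3 × 134.00 g/mol = 1.040 g
% Na2C2O4 = 1.040 / 1.209 × 100 = 86.03 %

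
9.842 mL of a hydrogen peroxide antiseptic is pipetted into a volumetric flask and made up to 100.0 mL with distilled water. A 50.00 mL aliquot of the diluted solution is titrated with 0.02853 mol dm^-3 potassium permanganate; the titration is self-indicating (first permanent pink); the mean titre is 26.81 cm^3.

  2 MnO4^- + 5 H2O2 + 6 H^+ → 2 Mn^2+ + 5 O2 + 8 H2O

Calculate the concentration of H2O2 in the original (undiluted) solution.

0.3886 mol/L

n(KMnO4) = 0.02681 × 0.02853 = 7.649 × 10^-4 mol
From the 5:2 ratio, n(H2O2) in the aliquot = 5/2 × 7.649 × 10^-4 = 1.912 × 10^-3 mol
[H2O2]_dilute = 1.912 × 10^-3 / 0.05000 = 0.03824 mol/L
Dilution factor = 100.0 / 9.842 = 10.16
[H2O2]_stock = 0.03824 × 10.16 = 0.3886 mol/L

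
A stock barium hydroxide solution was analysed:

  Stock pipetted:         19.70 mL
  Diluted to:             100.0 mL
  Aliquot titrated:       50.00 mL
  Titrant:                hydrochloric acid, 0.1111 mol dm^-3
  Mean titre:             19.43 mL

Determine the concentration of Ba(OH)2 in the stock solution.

0.1096 mol/L

Ba(OH)2 + 2 HCl → BaCl2 + 2 H2O
n(HCl) = 0.01943 × 0.1111 = 2.159 × 10^-3 mol
From the 1:2 ratio, n(Ba(OH)2) in the aliquot = 1/2 × 2.159 × 10^-3 = 1.079 × 10^-3 mol
[Ba(OH)2]_dilute = 1.079 × 10^-3 / 0.05000 = 0.02159 mol/L
Dilution factor = 100.0 / 19.70 = 5.076
[Ba(OH)2]_stock = 0.02159 × 5.076 = 0.1096 mol/L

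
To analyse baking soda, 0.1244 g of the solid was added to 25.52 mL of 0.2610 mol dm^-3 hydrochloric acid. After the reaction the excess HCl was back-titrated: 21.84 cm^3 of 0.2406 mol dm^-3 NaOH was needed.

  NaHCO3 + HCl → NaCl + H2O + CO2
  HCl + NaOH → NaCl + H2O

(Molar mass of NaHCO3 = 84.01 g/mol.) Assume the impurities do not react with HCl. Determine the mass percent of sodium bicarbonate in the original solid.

94.95 %

n(HCl) added = 0.02552 × 0.2610 = 6.661 × 10^-3 mol
n(NaOH) used in back-titration = 0.02184 × 0.2406 = 5.255 × 10^-3 mol
n(HCl) left over = 5.255 × 10^-3 mol (1:1 ratio)
n(HCl) consumed by analyte = 6.661 × 10^-3 − 5.255 × 10^-3 = 1.406 × 10^-3 mol
n(NaHCO3) = 1.406 × 10^-3 mol (1:1 ratio)
mass of NaHCO3 = 1.406 × 10^-3 × 84.01 = 0.1181 g
% NaHCO3 = 0.1181 / 0.1244 × 100 = 94.95 %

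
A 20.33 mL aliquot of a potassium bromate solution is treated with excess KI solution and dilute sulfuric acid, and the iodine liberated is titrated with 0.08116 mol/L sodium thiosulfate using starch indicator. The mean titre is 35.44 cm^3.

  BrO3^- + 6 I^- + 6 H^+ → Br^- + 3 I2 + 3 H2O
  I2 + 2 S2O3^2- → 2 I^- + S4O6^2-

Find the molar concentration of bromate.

0.02358 mol/L

n(S2O3^2-) = 0.03544 × 0.08116 = 2.876 × 10^-3 mol
n(I2) = n(S2O3^2-)/2 = 1.438 × 10^-3 mol
From the 1:3 ratio, n(BrO3^-) in the aliquot = 1/3 × 1.438 × 10^-3 = 4.794 × 10^-4 mol
[BrO3^-] = 4.794 × 10^-4 / 0.02033 = 0.02358 mol/L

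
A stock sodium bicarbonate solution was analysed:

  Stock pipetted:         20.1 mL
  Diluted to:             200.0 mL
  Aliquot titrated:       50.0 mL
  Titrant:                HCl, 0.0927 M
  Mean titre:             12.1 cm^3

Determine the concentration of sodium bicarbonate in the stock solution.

0.223 M

NaHCO3 + HCl → NaCl + H2O + CO2
n(HCl) = 0.0121 × 0.0927 = 1.12 × 10^-3 mol
n(NaHCO3) in the aliquot = 1.12 × 10^-3 mol (1:1 ratio)
[NaHCO3]_dilute = 1.12 × 10^-3 / 0.0500 = 0.0224 mol/L
Dilution factor = 200.0 / 20.1 = 9.950
[NaHCO3]_stock = 0.0224 × 9.950 = 0.223 mol/L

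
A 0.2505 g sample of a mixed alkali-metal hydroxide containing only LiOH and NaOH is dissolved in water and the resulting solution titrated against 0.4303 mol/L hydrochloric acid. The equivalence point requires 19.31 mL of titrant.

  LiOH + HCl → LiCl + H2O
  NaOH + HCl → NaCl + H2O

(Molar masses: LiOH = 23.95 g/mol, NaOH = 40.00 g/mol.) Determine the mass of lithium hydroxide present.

n(HCl) = 0.01931 × 0.4303 = 8.309 × 10^-3 mol
Let x = n(LiOH), y = n(NaOH).
Titrant: 1x + 1y = 8.309 × 10^-3;  mass: 23.95x + 40.00y = 0.2505
Solving, x = 5.101 × 10^-3 mol, y = 3.209 × 10^-3 mol
mass of LiOH = 5.101 × 10^-3 × 23.95 = 0.1222 g

0.1222 g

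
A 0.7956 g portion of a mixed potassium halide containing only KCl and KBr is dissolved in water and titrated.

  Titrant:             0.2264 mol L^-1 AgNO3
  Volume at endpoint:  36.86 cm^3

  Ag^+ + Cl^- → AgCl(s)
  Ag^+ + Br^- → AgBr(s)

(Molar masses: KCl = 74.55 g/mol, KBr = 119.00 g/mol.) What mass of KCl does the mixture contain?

n(AgNO3) = 0.03686 × 0.2264 = 8.345 × 10^-3 mol
Let x = n(KCl), y = n(KBr).
Titrant: 1x + 1y = 8.345 × 10^-3;  mass: 74.55x + 119.00y = 0.7956
Solving, x = 4.442 × 10^-3 mol, y = 3.903 × 10^-3 mol
mass of KCl = 4.442 × 10^-3 × 74.55 = 0.3312 g

0.3312 g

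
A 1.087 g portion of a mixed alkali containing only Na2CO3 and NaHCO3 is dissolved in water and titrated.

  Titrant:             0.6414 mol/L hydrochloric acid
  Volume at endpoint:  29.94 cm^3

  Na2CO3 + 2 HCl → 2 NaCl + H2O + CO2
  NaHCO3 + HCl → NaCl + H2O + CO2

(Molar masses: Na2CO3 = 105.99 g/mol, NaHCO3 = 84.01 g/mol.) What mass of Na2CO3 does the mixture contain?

n(HCl) = 0.02994 × 0.6414 = 0.01920 mol
Let x = n(Na2CO3), y = n(NaHCO3).
Titrant: 2x + 1y = 0.01920;  mass: 105.99x + 84.01y = 1.087
Solving, x = 8.484 × 10^-3 mol, y = 2.235 × 10^-3 mol
mass of Na2CO3 = 8.484 × 10^-3 × 105.99 = 0.8993 g

0.8993 g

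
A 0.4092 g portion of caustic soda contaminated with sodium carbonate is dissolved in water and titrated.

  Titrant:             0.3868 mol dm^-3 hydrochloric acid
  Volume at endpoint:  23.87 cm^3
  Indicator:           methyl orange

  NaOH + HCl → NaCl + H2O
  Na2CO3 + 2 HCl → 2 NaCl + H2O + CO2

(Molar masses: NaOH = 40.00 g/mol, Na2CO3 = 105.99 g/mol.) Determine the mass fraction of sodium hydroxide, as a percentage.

n(HCl) = 0.02387 × 0.3868 = 9.233 × 10^-3 mol
Let x = n(NaOH), y = n(Na2CO3).
Titrant: 1x + 2y = 9.233 × 10^-3;  mass: 40.00x + 105.99y = 0.4092
Solving, x = 6.164 × 10^-3 mol, y = 1.535 × 10^-3 mol
mass of NaOH = 6.164 × 10^-3 × 40.00 = 0.2466 g
% NaOH = 0.2466 / 0.4092 × 100 = 60.25 %

60.25 %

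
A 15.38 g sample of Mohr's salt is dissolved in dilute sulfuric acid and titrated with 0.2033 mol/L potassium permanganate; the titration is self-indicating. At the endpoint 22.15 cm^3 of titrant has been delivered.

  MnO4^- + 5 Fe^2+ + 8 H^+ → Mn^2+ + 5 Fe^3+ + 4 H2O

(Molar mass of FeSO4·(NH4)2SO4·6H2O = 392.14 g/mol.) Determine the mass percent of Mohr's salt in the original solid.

n(KMnO4) = 0.02215 L × 0.2033 mol/L = 4.503 × 10^-3 mol
From the 5:1 ratio, n(FeSO4·(NH4)2SO4·6H2O) = 5/1 × 4.503 × 10^-3 = 0.02252 mol
mass of FeSO4·(NH4)2SO4·6H2O = 0.02252 × 392.14 g/mol = 8.829 g
% FeSO4·(NH4)2SO4·6H2O = 8.829 / 15.38 × 100 = 57.41 %

57.41 %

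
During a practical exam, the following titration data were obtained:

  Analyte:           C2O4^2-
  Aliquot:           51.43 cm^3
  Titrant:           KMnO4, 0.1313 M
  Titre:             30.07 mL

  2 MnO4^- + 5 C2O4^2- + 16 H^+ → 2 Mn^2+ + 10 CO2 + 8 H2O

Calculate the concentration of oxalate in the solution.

n(KMnO4) = 0.03007 L × 0.1313 mol/L = 3.948 × 10^-3 mol
From the 5:2 mole ratio, n(C2O4^2-) = 5/2 × 3.948 × 10^-3 = 9.870 × 10^-3 mol
[C2O4^2-] = 9.870 × 10^-3 mol / 0.05143 L = 0.1919 mol/L

0.1919 M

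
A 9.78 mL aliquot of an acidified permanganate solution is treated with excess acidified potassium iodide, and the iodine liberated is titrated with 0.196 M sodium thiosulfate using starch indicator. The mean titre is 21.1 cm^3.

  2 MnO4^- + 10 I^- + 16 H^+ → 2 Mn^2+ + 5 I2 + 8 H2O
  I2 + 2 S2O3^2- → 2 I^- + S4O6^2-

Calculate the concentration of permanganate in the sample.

0.0846 M

n(S2O3^2-) = 0.0211 × 0.196 = 4.14 × 10^-3 mol
n(I2) = n(S2O3^2-)/2 = 2.07 × 10^-3 mol
From the 2:5 ratio, n(MnO4^-) in the aliquot = 2/5 × 2.07 × 10^-3 = 8.27 × 10^-4 mol
[MnO4^-] = 8.27 × 10^-4 / 0.00978 = 0.0846 mol/L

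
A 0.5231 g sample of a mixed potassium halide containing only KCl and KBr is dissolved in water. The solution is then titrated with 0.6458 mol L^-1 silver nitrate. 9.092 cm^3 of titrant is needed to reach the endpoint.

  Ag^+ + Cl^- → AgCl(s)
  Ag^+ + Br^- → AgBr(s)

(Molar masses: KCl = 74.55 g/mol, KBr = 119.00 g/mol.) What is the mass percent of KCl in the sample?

56.31 %

n(AgNO3) = 0.009092 × 0.6458 = 5.872 × 10^-3 mol
Let x = n(KCl), y = n(KBr).
Titrant: 1x + 1y = 5.872 × 10^-3;  mass: 74.55x + 119.00y = 0.5231
Solving, x = 3.951 × 10^-3 mol, y = 1.921 × 10^-3 mol
mass of KCl = 3.951 × 10^-3 × 74.55 = 0.2945 g
% KCl = 0.2945 / 0.5231 × 100 = 56.31 %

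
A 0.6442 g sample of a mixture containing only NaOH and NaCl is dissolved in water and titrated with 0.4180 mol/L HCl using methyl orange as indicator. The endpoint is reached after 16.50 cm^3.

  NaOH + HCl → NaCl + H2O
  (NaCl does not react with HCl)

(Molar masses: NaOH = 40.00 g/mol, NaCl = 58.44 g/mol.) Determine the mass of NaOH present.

n(HCl) = 0.01650 × 0.4180 = 6.897 × 10^-3 mol
Let x = n(NaOH), y = n(NaCl).
Titrant: 1x = 6.897 × 10^-3;  mass: 40.00x + 58.44y = 0.6442
Solving, x = 6.897 × 10^-3 mol, y = 6.303 × 10^-3 mol
mass of NaOH = 6.897 × 10^-3 × 40.00 = 0.2759 g

0.2759 g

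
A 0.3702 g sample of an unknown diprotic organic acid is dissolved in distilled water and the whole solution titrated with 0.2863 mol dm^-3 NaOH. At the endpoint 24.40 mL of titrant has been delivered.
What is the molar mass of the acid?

106.0 g/mol

n(NaOH) = 0.02440 L × 0.2863 mol/L = 6.986 × 10^-3 mol
From the 1:2 ratio, n(H2A) = 1/2 × 6.986 × 10^-3 = 3.493 × 10^-3 mol
M = m / n = 0.3702 g / 3.493 × 10^-3 mol = 106.0 g/mol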